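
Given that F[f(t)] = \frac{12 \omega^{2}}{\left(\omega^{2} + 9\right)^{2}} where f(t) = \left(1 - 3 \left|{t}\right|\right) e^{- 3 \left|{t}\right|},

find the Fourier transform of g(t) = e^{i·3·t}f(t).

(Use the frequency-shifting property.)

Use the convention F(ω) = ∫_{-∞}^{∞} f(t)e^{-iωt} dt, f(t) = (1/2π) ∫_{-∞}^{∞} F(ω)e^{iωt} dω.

F[g](ω) = \frac{12 \left(\omega - 3\right)^{2}}{\left(\left(\omega - 3\right)^{2} + 9\right)^{2}}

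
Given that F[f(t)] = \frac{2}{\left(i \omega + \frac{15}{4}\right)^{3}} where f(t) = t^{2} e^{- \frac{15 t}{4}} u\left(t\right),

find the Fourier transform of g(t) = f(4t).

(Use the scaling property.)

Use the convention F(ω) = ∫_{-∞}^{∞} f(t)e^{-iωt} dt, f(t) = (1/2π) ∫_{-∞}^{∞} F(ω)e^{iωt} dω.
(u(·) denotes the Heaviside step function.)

F[g](ω) = \frac{32}{\left(i \omega + 15\right)^{3}}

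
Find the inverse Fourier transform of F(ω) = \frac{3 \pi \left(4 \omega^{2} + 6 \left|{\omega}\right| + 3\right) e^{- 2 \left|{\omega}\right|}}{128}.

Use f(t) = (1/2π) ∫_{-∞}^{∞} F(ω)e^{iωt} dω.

f(t) = \frac{6}{\left(t^{2} + 4\right)^{3}}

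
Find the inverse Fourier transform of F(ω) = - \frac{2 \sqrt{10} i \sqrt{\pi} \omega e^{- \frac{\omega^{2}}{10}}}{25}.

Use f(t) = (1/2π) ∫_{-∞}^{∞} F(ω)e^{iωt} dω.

f(t) = 2 t e^{- \frac{5 t^{2}}{2}}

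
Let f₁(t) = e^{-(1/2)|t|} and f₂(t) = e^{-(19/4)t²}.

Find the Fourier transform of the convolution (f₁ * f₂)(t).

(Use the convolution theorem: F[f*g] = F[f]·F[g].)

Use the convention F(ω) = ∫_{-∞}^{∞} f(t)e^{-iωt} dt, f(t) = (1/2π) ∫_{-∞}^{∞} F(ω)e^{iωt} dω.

F[f₁*f₂](ω) = \frac{8 \sqrt{19} \sqrt{\pi} e^{- \frac{\omega^{2}}{19}}}{19 \left(4 \omega^{2} + 1\right)}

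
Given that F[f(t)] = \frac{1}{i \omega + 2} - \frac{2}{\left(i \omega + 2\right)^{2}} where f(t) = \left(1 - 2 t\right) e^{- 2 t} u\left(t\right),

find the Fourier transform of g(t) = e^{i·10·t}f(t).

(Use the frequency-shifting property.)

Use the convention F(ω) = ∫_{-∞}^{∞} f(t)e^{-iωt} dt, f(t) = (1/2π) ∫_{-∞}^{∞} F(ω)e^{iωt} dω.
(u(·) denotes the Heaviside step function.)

F[g](ω) = \frac{i \left(10 - \omega\right)}{\omega^{2} - 4 \omega \left(5 + i\right) + 96 + 40 i}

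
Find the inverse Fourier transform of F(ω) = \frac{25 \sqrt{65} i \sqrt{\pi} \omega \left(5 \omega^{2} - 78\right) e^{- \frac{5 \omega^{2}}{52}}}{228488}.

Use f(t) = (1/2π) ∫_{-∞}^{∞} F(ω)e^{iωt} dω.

f(t) = t^{3} e^{- \frac{13 t^{2}}{5}}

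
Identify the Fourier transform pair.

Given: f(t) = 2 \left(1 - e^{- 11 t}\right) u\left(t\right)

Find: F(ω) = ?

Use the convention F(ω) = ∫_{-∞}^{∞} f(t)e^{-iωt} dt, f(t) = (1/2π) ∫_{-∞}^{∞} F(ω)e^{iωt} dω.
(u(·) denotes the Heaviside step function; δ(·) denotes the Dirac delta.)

F(ω) = 2 \pi \delta\left(\omega\right) - \frac{22 i}{\omega \left(i \omega + 11\right)}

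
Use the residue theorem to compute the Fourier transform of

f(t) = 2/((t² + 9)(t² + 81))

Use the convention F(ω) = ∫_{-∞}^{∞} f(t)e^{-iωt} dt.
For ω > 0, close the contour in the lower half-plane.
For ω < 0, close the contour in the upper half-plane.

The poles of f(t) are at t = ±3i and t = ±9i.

Let g(z) = f(z)e^{-iωz}; for large |z| the factor e^{-iωz} decays in the lower half-plane when ω > 0 and in the upper half-plane when ω < 0.

Case ω > 0 (lower half-plane, clockwise contour ⇒ F(ω) = -2πi·ΣRes):
  Res_{z = - 3 i} g(z) = \frac{i e^{- 3 \omega}}{216}
  Res_{z = - 9 i} g(z) = - \frac{i e^{- 9 \omega}}{648}
  F(ω) = -2πi·ΣRes = \frac{\pi \left(3 e^{6 \omega} - 1\right) e^{- 9 \omega}}{324}

Case ω < 0 (upper half-plane, counterclockwise contour ⇒ F(ω) = +2πi·ΣRes):
  Res_{z = 3 i} g(z) = - \frac{i e^{3 \omega}}{216}
  Res_{z = 9 i} g(z) = \frac{i e^{9 \omega}}{648}
  F(ω) = 2πi·ΣRes = \frac{\pi \left(3 - e^{6 \omega}\right) e^{3 \omega}}{324}

Both cases combine into a single formula in |ω|:

F(ω) = \frac{\pi \left(3 e^{6 \left|{\omega}\right|} - 1\right) e^{- 9 \left|{\omega}\right|}}{324}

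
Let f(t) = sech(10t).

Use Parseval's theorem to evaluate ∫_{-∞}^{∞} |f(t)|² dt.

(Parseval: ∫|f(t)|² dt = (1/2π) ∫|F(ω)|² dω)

∫|f(t)|² dt = \frac{1}{5}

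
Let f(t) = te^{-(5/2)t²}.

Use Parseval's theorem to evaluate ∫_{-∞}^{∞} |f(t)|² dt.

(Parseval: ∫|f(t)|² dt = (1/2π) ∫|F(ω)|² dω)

∫|f(t)|² dt = \frac{\sqrt{5} \sqrt{\pi}}{50}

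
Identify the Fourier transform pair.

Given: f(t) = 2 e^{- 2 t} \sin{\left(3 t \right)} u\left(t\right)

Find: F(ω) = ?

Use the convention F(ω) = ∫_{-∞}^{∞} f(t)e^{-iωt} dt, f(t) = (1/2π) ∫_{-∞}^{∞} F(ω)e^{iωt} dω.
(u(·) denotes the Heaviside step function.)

F(ω) = \frac{6}{\left(i \omega + 2\right)^{2} + 9}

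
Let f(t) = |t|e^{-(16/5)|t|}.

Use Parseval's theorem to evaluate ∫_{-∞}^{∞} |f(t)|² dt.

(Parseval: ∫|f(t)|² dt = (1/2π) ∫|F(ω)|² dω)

∫|f(t)|² dt = \frac{125}{8192}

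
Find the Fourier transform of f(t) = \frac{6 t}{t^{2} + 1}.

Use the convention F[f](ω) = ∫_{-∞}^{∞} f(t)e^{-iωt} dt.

F(ω) = - 6 i \pi e^{- \left|{\omega}\right|} \operatorname{sign}{\left(\omega \right)}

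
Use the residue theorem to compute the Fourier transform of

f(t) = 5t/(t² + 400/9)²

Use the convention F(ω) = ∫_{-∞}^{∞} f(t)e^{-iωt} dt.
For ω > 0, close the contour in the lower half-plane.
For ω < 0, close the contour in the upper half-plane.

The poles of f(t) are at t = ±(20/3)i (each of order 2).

Let g(z) = f(z)e^{-iωz}; for large |z| the factor e^{-iωz} decays in the lower half-plane when ω > 0 and in the upper half-plane when ω < 0.

Case ω > 0 (lower half-plane, clockwise contour ⇒ F(ω) = -2πi·ΣRes):
  Res_{z = - \frac{20 i}{3}} g(z) = \frac{3 \omega e^{- \frac{20 \omega}{3}}}{16} (pole of order 2)
  F(ω) = -2πi·ΣRes = - \frac{3 i \pi \omega e^{- \frac{20 \omega}{3}}}{8}

Case ω < 0 (upper half-plane, counterclockwise contour ⇒ F(ω) = +2πi·ΣRes):
  Res_{z = \frac{20 i}{3}} g(z) = - \frac{3 \omega e^{\frac{20 \omega}{3}}}{16} (pole of order 2)
  F(ω) = 2πi·ΣRes = - \frac{3 i \pi \omega e^{\frac{20 \omega}{3}}}{8}

Both cases combine into a single formula in |ω|:

F(ω) = - \frac{3 i \pi \omega e^{- \frac{20 \left|{\omega}\right|}{3}}}{8}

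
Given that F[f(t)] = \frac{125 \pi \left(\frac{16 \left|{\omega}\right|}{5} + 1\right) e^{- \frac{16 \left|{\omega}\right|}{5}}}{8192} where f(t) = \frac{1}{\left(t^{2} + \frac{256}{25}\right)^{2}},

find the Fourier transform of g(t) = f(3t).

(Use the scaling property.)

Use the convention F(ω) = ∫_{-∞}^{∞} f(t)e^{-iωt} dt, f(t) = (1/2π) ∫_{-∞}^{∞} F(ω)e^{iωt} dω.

F[g](ω) = \frac{25 \pi \left(16 \left|{\omega}\right| + 15\right) e^{- \frac{16 \left|{\omega}\right|}{15}}}{73728}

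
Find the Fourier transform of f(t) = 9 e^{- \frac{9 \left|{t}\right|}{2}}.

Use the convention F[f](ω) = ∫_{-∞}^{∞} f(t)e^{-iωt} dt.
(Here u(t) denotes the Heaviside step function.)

F(ω) = \frac{324}{4 \omega^{2} + 81}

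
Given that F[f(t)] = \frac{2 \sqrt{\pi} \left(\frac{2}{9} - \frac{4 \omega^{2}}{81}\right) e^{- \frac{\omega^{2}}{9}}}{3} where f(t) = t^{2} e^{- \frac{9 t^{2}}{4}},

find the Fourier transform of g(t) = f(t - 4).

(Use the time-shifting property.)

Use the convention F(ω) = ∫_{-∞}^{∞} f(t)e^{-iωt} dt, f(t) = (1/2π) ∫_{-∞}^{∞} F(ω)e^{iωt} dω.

F[g](ω) = \frac{4 \sqrt{\pi} \left(9 - 2 \omega^{2}\right) e^{- \frac{\omega \left(\omega + 36 i\right)}{9}}}{243}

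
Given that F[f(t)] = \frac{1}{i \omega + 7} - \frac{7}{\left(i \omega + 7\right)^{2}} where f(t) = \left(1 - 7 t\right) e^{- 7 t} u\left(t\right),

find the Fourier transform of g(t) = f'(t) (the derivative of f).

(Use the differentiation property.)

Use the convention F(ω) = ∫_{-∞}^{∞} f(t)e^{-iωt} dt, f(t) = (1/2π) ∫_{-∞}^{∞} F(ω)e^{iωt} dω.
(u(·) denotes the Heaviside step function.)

F[g](ω) = \frac{\omega^{2}}{\omega^{2} - 14 i \omega - 49}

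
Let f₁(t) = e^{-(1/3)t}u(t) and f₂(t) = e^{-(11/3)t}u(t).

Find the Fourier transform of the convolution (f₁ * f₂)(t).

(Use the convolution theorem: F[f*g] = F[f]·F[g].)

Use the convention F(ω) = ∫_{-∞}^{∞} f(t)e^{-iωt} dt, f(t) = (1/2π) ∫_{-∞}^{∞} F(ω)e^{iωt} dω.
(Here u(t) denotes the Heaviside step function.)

F[f₁*f₂](ω) = \frac{9}{- 9 \omega^{2} + 36 i \omega + 11}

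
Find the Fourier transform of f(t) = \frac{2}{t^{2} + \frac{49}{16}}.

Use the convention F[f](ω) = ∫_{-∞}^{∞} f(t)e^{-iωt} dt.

F(ω) = \frac{8 \pi e^{- \frac{7 \left|{\omega}\right|}{4}}}{7}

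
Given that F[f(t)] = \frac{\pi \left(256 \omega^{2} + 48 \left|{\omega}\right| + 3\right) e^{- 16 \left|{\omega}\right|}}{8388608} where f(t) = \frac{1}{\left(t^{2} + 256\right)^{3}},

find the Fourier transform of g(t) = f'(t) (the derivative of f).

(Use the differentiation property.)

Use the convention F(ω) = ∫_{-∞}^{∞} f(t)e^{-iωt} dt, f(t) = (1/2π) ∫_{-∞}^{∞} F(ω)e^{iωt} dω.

F[g](ω) = \frac{i \pi \omega \left(256 \omega^{2} + 48 \left|{\omega}\right| + 3\right) e^{- 16 \left|{\omega}\right|}}{8388608}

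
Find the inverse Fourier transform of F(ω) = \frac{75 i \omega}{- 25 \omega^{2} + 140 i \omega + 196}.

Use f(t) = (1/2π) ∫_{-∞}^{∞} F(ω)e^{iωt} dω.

f(t) = 3 \left(1 - \frac{14 t}{5}\right) e^{- \frac{14 t}{5}} u\left(t\right)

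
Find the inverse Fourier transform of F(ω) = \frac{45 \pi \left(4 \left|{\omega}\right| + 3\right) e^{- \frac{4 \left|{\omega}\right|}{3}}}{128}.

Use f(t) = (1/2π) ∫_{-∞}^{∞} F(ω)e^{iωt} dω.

f(t) = \frac{5}{\left(t^{2} + \frac{16}{9}\right)^{2}}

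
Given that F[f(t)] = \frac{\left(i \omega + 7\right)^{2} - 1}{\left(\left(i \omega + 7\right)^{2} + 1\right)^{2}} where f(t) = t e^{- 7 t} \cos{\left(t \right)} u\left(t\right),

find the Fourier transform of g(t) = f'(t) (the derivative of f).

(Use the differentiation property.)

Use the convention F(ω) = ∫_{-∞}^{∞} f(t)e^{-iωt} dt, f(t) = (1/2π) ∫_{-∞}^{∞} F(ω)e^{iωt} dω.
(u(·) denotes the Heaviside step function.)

F[g](ω) = \frac{i \omega \left(\left(i \omega + 7\right)^{2} - 1\right)}{\left(\left(i \omega + 7\right)^{2} + 1\right)^{2}}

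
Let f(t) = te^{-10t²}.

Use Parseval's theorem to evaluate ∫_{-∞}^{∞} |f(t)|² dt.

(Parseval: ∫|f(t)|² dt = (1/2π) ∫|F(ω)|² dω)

∫|f(t)|² dt = \frac{\sqrt{5} \sqrt{\pi}}{400}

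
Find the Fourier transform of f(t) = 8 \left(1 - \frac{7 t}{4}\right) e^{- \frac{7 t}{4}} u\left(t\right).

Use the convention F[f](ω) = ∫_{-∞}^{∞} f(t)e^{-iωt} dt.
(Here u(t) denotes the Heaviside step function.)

F(ω) = \frac{128 i \omega}{- 16 \omega^{2} + 56 i \omega + 49}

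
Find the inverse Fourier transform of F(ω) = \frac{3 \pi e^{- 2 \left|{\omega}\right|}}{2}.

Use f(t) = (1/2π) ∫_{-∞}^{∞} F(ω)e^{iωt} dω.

f(t) = \frac{3}{t^{2} + 4}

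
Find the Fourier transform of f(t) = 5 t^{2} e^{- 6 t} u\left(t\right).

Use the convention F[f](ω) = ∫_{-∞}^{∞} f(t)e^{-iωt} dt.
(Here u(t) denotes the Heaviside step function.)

F(ω) = \frac{10}{\left(i \omega + 6\right)^{3}}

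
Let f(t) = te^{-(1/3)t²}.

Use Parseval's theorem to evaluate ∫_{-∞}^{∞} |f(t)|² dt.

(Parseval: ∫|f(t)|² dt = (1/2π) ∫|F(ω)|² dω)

∫|f(t)|² dt = \frac{3 \sqrt{6} \sqrt{\pi}}{8}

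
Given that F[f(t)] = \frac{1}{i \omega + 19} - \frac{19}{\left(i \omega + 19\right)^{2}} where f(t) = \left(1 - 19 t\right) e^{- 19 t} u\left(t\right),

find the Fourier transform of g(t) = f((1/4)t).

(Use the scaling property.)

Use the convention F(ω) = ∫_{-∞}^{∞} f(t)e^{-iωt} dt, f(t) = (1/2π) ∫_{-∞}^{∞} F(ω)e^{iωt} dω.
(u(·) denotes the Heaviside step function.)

F[g](ω) = \frac{16 i \omega}{- 16 \omega^{2} + 152 i \omega + 361}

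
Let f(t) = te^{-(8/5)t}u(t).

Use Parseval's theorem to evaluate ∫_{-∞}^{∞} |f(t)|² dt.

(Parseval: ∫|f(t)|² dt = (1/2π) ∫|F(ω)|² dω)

∫|f(t)|² dt = \frac{125}{2048}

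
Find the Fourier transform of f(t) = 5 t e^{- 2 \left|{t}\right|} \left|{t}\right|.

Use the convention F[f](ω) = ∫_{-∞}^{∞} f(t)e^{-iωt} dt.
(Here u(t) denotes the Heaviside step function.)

F(ω) = \frac{20 i \omega \left(\omega^{2} - 12\right)}{\left(\omega^{2} + 4\right)^{3}}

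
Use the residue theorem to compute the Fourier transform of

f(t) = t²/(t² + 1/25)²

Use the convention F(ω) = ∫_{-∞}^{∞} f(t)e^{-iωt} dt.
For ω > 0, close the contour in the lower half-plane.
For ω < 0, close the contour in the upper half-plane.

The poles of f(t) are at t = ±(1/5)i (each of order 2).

Let g(z) = f(z)e^{-iωz}; for large |z| the factor e^{-iωz} decays in the lower half-plane when ω > 0 and in the upper half-plane when ω < 0.

Case ω > 0 (lower half-plane, clockwise contour ⇒ F(ω) = -2πi·ΣRes):
  Res_{z = - \frac{i}{5}} g(z) = \frac{i \left(5 - \omega\right) e^{- \frac{\omega}{5}}}{4} (pole of order 2)
  F(ω) = -2πi·ΣRes = \frac{\pi \left(5 - \omega\right) e^{- \frac{\omega}{5}}}{2}

Case ω < 0 (upper half-plane, counterclockwise contour ⇒ F(ω) = +2πi·ΣRes):
  Res_{z = \frac{i}{5}} g(z) = \frac{i \left(- \omega - 5\right) e^{\frac{\omega}{5}}}{4} (pole of order 2)
  F(ω) = 2πi·ΣRes = \frac{\pi \left(\omega + 5\right) e^{\frac{\omega}{5}}}{2}

Both cases combine into a single formula in |ω|:

F(ω) = \frac{\pi \left(5 - \left|{\omega}\right|\right) e^{- \frac{\left|{\omega}\right|}{5}}}{2}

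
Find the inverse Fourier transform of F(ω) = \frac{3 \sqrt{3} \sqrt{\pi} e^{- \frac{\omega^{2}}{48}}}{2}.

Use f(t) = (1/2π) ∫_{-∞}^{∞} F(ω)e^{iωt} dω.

f(t) = 9 e^{- 12 t^{2}}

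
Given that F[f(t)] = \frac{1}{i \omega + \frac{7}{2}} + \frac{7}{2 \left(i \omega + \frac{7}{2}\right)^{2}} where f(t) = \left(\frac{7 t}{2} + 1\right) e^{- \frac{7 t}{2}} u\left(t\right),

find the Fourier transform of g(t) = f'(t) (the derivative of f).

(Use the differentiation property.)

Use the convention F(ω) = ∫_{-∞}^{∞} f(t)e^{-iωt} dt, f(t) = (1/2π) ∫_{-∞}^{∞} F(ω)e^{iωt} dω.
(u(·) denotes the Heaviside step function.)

F[g](ω) = \frac{4 \omega \left(\omega - 7 i\right)}{4 \omega^{2} - 28 i \omega - 49}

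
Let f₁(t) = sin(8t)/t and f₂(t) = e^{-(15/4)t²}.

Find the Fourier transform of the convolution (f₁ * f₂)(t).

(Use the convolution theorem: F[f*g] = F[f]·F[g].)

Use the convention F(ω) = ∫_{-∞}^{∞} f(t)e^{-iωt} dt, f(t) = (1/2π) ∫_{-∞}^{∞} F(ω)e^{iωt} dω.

F[f₁*f₂](ω) = \begin{cases} \frac{2 \sqrt{15} \pi^{\frac{3}{2}} e^{- \frac{\omega^{2}}{15}}}{15} & \text{for}\: \omega > -8 \wedge \omega < 8 \\0 & \text{otherwise} \end{cases}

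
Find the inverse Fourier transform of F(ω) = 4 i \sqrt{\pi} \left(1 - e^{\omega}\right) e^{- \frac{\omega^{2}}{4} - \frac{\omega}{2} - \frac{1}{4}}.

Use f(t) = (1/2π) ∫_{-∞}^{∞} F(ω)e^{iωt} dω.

f(t) = 8 e^{- t^{2}} \sin{\left(t \right)}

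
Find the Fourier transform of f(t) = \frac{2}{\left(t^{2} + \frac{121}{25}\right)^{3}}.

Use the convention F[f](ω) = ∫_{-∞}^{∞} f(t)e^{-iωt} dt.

F(ω) = \frac{125 \pi \left(121 \omega^{2} + 165 \left|{\omega}\right| + 75\right) e^{- \frac{11 \left|{\omega}\right|}{5}}}{644204}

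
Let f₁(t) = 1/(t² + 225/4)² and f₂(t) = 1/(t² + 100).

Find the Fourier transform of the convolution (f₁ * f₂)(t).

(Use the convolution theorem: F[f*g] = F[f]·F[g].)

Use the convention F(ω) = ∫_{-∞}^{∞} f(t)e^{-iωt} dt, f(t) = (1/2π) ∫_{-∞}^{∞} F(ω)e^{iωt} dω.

F[f₁*f₂](ω) = \frac{\pi^{2} \left(15 \left|{\omega}\right| + 2\right) e^{- \frac{35 \left|{\omega}\right|}{2}}}{16875}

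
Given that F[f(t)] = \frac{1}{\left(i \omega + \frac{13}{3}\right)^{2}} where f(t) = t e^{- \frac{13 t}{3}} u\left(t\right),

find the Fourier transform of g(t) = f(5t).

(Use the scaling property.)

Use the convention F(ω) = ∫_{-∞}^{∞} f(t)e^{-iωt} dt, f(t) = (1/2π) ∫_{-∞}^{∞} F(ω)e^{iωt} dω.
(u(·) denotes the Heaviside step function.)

F[g](ω) = \frac{45}{\left(3 i \omega + 65\right)^{2}}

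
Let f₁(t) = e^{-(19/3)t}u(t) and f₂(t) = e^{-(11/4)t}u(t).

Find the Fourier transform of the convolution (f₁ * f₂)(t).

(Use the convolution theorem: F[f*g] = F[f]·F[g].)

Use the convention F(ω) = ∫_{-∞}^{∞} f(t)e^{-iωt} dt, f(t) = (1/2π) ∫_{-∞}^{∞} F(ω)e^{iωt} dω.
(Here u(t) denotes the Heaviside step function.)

F[f₁*f₂](ω) = \frac{12}{- 12 \omega^{2} + 109 i \omega + 209}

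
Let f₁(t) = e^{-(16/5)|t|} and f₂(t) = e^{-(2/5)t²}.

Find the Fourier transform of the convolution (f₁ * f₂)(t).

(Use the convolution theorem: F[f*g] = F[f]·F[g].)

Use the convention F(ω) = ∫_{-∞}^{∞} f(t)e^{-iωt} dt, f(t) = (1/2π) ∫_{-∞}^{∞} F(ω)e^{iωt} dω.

F[f₁*f₂](ω) = \frac{80 \sqrt{10} \sqrt{\pi} e^{- \frac{5 \omega^{2}}{8}}}{25 \omega^{2} + 256}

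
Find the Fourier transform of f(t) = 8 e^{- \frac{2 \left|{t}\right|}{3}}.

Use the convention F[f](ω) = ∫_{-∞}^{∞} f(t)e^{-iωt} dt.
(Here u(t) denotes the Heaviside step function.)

F(ω) = \frac{96}{9 \omega^{2} + 4}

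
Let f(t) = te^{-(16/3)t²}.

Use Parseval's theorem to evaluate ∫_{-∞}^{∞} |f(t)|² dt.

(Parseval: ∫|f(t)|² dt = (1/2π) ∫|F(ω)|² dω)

∫|f(t)|² dt = \frac{3 \sqrt{6} \sqrt{\pi}}{512}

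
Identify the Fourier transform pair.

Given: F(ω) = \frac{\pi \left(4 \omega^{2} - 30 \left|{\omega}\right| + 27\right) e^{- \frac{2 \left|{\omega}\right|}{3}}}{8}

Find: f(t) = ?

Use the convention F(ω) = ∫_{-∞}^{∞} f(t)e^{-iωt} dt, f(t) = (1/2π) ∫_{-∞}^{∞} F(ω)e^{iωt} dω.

f(t) = \frac{6 t^{4}}{\left(t^{2} + \frac{4}{9}\right)^{3}}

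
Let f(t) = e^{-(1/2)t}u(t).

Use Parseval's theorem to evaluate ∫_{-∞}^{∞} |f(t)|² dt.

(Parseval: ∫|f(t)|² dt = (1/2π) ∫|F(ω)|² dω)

∫|f(t)|² dt = 1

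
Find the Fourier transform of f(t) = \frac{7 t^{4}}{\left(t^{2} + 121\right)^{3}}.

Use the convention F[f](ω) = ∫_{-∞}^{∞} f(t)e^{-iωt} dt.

F(ω) = \frac{7 \pi \left(121 \omega^{2} - 55 \left|{\omega}\right| + 3\right) e^{- 11 \left|{\omega}\right|}}{88}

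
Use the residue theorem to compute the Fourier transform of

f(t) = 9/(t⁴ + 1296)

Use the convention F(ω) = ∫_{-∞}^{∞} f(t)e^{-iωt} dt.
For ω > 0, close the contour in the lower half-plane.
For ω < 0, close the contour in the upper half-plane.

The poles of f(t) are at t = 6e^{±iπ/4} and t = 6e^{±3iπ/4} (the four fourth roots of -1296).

Let g(z) = f(z)e^{-iωz}; for large |z| the factor e^{-iωz} decays in the lower half-plane when ω > 0 and in the upper half-plane when ω < 0.

Case ω > 0 (lower half-plane, clockwise contour ⇒ F(ω) = -2πi·ΣRes):
  Res_{z = - 3 \sqrt{2} - 3 \sqrt{2} i} g(z) = \frac{\sqrt{2} i \left(1 - i\right) e^{3 \sqrt{2} \omega \left(-1 + i\right)}}{192}
  Res_{z = 3 \sqrt{2} - 3 \sqrt{2} i} g(z) = \frac{\sqrt{2} i \left(1 + i\right) e^{- 3 \sqrt{2} \omega \left(1 + i\right)}}{192}
  F(ω) = -2πi·ΣRes = \frac{\sqrt{2} \pi \left(1 - i\right) \left(e^{6 \sqrt{2} i \omega} + i\right) e^{- 3 \sqrt{2} \omega \left(1 + i\right)}}{96} = \frac{\pi e^{- 3 \sqrt{2} \omega} \sin{\left(3 \sqrt{2} \omega + \frac{\pi}{4} \right)}}{24}

Case ω < 0 (upper half-plane, counterclockwise contour ⇒ F(ω) = +2πi·ΣRes):
  Res_{z = 3 \sqrt{2} + 3 \sqrt{2} i} g(z) = \frac{\sqrt{2} i \left(-1 + i\right) e^{3 \sqrt{2} \omega \left(1 - i\right)}}{192}
  Res_{z = - 3 \sqrt{2} + 3 \sqrt{2} i} g(z) = \frac{\sqrt{2} \left(1 - i\right) e^{3 \sqrt{2} \omega \left(1 + i\right)}}{192}
  F(ω) = 2πi·ΣRes = - \frac{\sqrt{2} i \pi \left(i \left(1 - i\right) e^{3 \sqrt{2} \omega \left(1 - i\right)} - \left(1 - i\right) e^{3 \sqrt{2} \omega \left(1 + i\right)}\right)}{96} = \frac{\pi e^{3 \sqrt{2} \omega} \cos{\left(3 \sqrt{2} \omega + \frac{\pi}{4} \right)}}{24}

Both cases combine into a single formula in |ω|:

F(ω) = \frac{\pi e^{- 3 \sqrt{2} \left|{\omega}\right|} \sin{\left(3 \sqrt{2} \left|{\omega}\right| + \frac{\pi}{4} \right)}}{24}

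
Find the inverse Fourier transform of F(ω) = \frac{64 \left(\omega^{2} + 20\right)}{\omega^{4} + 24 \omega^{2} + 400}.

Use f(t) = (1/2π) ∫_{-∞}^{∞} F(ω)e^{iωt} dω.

f(t) = 8 e^{- 4 \left|{t}\right|} \cos{\left(2 \left|{t}\right| \right)}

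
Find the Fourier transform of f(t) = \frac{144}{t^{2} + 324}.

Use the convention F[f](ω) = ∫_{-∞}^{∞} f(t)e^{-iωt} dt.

F(ω) = 8 \pi e^{- 18 \left|{\omega}\right|}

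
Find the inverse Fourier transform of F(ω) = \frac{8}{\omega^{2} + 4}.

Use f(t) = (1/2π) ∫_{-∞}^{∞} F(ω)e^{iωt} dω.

f(t) = 2 e^{- 2 \left|{t}\right|}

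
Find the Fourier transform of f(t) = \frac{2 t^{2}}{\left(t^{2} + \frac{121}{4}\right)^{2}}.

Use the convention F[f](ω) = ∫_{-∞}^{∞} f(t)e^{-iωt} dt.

F(ω) = \frac{\pi \left(2 - 11 \left|{\omega}\right|\right) e^{- \frac{11 \left|{\omega}\right|}{2}}}{11}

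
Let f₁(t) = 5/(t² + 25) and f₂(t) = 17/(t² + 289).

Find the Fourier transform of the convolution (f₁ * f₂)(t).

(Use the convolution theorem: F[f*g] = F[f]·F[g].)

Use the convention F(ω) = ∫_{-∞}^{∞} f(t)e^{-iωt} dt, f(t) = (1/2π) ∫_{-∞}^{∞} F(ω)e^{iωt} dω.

F[f₁*f₂](ω) = \pi^{2} e^{- 22 \left|{\omega}\right|}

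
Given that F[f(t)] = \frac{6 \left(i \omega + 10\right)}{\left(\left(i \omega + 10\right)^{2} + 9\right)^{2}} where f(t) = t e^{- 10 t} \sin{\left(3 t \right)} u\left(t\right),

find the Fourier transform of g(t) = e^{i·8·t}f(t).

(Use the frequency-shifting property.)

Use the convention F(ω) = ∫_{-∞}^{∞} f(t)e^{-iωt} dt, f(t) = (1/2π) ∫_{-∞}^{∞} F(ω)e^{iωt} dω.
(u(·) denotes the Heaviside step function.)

F[g](ω) = \frac{6 \left(i \left(\omega - 8\right) + 10\right)}{\left(\left(i \left(\omega - 8\right) + 10\right)^{2} + 9\right)^{2}}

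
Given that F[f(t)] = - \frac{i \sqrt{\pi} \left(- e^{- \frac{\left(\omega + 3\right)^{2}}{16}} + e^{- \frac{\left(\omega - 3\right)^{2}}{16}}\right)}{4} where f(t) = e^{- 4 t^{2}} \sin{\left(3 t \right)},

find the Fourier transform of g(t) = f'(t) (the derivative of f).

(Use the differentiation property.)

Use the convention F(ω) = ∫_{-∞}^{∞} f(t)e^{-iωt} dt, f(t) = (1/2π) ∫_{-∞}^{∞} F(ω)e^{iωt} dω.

F[g](ω) = \frac{\sqrt{\pi} \omega \left(e^{\frac{3 \omega}{4}} - 1\right) e^{- \frac{\omega^{2}}{16} - \frac{3 \omega}{8} - \frac{9}{16}}}{4}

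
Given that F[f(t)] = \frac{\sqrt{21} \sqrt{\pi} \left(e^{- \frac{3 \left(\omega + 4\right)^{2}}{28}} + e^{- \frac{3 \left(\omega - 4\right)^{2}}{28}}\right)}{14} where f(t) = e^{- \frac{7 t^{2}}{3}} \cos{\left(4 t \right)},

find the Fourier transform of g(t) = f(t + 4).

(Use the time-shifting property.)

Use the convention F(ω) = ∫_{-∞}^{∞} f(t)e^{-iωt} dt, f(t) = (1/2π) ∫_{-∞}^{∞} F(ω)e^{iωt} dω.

F[g](ω) = \frac{\sqrt{21} \sqrt{\pi} \left(e^{\frac{12 \omega}{7}} + 1\right) e^{- \frac{3 \omega^{2}}{28} - \frac{6 \omega}{7} + 4 i \omega - \frac{12}{7}}}{14}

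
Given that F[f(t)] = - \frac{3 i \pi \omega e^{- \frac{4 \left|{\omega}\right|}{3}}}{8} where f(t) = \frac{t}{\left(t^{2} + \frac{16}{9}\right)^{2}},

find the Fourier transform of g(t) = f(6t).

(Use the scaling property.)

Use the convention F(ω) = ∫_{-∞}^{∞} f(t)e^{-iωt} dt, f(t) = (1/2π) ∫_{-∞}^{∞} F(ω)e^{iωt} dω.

F[g](ω) = - \frac{i \pi \omega e^{- \frac{2 \left|{\omega}\right|}{9}}}{96}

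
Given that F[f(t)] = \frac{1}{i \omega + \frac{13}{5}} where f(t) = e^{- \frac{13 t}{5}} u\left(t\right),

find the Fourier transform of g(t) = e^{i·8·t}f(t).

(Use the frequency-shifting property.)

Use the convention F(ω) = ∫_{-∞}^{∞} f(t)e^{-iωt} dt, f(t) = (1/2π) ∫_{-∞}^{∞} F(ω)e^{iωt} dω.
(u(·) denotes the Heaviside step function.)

F[g](ω) = \frac{5}{5 i \left(\omega - 8\right) + 13}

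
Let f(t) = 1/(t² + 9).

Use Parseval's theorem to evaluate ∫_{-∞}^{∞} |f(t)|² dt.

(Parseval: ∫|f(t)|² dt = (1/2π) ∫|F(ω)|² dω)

∫|f(t)|² dt = \frac{\pi}{54}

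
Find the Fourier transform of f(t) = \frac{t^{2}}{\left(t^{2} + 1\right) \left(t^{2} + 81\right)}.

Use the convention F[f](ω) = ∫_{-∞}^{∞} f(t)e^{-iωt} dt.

F(ω) = \frac{\pi \left(9 - e^{8 \left|{\omega}\right|}\right) e^{- 9 \left|{\omega}\right|}}{80}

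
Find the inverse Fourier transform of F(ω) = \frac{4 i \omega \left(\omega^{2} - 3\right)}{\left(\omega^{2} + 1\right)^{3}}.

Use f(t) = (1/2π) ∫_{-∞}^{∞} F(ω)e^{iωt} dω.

f(t) = t e^{- \left|{t}\right|} \left|{t}\right|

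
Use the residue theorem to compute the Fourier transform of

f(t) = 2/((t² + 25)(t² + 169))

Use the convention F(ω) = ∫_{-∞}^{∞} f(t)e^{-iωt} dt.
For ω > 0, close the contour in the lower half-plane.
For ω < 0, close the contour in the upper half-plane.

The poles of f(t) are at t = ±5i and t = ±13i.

Let g(z) = f(z)e^{-iωz}; for large |z| the factor e^{-iωz} decays in the lower half-plane when ω > 0 and in the upper half-plane when ω < 0.

Case ω > 0 (lower half-plane, clockwise contour ⇒ F(ω) = -2πi·ΣRes):
  Res_{z = - 5 i} g(z) = \frac{i e^{- 5 \omega}}{720}
  Res_{z = - 13 i} g(z) = - \frac{i e^{- 13 \omega}}{1872}
  F(ω) = -2πi·ΣRes = \frac{\pi \left(13 e^{8 \omega} - 5\right) e^{- 13 \omega}}{4680}

Case ω < 0 (upper half-plane, counterclockwise contour ⇒ F(ω) = +2πi·ΣRes):
  Res_{z = 5 i} g(z) = - \frac{i e^{5 \omega}}{720}
  Res_{z = 13 i} g(z) = \frac{i e^{13 \omega}}{1872}
  F(ω) = 2πi·ΣRes = \frac{\pi \left(13 - 5 e^{8 \omega}\right) e^{5 \omega}}{4680}

Both cases combine into a single formula in |ω|:

F(ω) = \frac{\pi \left(13 e^{8 \left|{\omega}\right|} - 5\right) e^{- 13 \left|{\omega}\right|}}{4680}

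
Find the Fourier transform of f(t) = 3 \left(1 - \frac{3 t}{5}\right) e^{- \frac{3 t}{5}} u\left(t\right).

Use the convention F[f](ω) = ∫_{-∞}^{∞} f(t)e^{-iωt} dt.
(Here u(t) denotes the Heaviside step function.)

F(ω) = \frac{75 i \omega}{- 25 \omega^{2} + 30 i \omega + 9}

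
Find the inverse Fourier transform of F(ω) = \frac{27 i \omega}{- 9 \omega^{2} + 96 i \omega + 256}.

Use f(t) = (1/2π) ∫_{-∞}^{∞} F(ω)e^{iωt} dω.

f(t) = 3 \left(1 - \frac{16 t}{3}\right) e^{- \frac{16 t}{3}} u\left(t\right)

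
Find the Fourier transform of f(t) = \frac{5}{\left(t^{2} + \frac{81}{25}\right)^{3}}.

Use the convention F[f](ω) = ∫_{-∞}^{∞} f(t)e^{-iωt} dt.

F(ω) = \frac{625 \pi \left(27 \omega^{2} + 45 \left|{\omega}\right| + 25\right) e^{- \frac{9 \left|{\omega}\right|}{5}}}{157464}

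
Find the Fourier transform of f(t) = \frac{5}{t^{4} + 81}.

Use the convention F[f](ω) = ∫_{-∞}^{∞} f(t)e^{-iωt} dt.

F(ω) = \frac{5 \pi e^{- \frac{3 \sqrt{2} \left|{\omega}\right|}{2}} \sin{\left(\frac{3 \sqrt{2} \left|{\omega}\right|}{2} + \frac{\pi}{4} \right)}}{27}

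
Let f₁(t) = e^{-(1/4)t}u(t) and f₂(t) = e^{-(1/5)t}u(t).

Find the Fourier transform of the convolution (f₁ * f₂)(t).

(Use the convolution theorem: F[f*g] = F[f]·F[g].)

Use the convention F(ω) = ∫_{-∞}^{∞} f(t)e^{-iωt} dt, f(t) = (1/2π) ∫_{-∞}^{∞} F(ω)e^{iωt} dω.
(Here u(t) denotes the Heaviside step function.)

F[f₁*f₂](ω) = \frac{20}{- 20 \omega^{2} + 9 i \omega + 1}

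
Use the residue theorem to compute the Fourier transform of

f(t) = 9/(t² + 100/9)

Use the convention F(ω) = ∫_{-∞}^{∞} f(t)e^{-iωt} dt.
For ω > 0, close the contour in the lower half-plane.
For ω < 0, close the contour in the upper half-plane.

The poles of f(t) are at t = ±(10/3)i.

Let g(z) = f(z)e^{-iωz}; for large |z| the factor e^{-iωz} decays in the lower half-plane when ω > 0 and in the upper half-plane when ω < 0.

Case ω > 0 (lower half-plane, clockwise contour ⇒ F(ω) = -2πi·ΣRes):
  Res_{z = - \frac{10 i}{3}} g(z) = \frac{27 i e^{- \frac{10 \omega}{3}}}{20}
  F(ω) = -2πi·ΣRes = \frac{27 \pi e^{- \frac{10 \omega}{3}}}{10}

Case ω < 0 (upper half-plane, counterclockwise contour ⇒ F(ω) = +2πi·ΣRes):
  Res_{z = \frac{10 i}{3}} g(z) = - \frac{27 i e^{\frac{10 \omega}{3}}}{20}
  F(ω) = 2πi·ΣRes = \frac{27 \pi e^{\frac{10 \omega}{3}}}{10}

Both cases combine into a single formula in |ω|:

F(ω) = \frac{27 \pi e^{- \frac{10 \left|{\omega}\right|}{3}}}{10}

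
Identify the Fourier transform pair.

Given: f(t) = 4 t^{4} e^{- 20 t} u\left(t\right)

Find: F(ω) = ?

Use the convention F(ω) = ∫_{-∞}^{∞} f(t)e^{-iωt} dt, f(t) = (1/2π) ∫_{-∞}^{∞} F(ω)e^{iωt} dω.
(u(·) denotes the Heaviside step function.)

F(ω) = \frac{96}{\left(i \omega + 20\right)^{5}}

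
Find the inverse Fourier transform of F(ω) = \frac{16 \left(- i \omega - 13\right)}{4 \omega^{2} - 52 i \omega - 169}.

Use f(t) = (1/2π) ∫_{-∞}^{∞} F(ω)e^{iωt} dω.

f(t) = 4 \left(\frac{13 t}{2} + 1\right) e^{- \frac{13 t}{2}} u\left(t\right)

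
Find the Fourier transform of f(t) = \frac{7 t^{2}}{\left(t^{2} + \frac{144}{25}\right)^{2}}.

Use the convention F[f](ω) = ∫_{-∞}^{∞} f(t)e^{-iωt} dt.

F(ω) = \frac{7 \pi \left(5 - 12 \left|{\omega}\right|\right) e^{- \frac{12 \left|{\omega}\right|}{5}}}{24}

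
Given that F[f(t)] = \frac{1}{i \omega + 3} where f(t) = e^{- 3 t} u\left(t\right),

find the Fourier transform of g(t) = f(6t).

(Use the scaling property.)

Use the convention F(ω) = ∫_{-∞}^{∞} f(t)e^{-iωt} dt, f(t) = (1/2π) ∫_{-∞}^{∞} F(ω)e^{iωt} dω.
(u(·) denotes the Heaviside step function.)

F[g](ω) = \frac{1}{i \omega + 18}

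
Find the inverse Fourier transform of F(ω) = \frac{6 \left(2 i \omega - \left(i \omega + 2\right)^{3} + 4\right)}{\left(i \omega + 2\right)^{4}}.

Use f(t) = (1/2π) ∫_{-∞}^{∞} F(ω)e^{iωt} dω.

f(t) = 6 \left(t^{2} - 1\right) e^{- 2 t} u\left(t\right)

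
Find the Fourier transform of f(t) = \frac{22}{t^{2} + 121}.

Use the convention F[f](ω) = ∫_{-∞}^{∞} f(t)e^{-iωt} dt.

F(ω) = 2 \pi e^{- 11 \left|{\omega}\right|}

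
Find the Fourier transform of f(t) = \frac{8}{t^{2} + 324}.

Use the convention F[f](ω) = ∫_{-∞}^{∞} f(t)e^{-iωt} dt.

F(ω) = \frac{4 \pi e^{- 18 \left|{\omega}\right|}}{9}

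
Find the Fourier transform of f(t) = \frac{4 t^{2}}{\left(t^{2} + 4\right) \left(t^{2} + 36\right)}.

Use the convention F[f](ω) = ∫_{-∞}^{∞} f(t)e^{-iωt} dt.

F(ω) = \frac{\pi \left(3 - e^{4 \left|{\omega}\right|}\right) e^{- 6 \left|{\omega}\right|}}{4}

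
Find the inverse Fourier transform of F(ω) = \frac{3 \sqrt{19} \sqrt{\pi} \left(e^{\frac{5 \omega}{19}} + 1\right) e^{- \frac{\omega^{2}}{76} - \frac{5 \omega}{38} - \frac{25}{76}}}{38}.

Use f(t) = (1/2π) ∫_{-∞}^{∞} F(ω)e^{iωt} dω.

f(t) = 3 e^{- 19 t^{2}} \cos{\left(5 t \right)}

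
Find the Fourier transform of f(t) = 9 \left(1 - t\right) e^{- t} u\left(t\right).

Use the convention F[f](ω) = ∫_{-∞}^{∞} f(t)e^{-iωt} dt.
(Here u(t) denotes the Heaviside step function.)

F(ω) = \frac{9 i \omega}{- \omega^{2} + 2 i \omega + 1}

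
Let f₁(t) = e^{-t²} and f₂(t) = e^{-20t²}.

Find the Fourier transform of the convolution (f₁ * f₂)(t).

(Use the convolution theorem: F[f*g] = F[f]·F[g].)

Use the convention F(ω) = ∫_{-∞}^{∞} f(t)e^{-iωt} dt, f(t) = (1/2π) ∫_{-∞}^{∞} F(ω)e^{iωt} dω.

F[f₁*f₂](ω) = \frac{\sqrt{5} \pi e^{- \frac{21 \omega^{2}}{80}}}{10}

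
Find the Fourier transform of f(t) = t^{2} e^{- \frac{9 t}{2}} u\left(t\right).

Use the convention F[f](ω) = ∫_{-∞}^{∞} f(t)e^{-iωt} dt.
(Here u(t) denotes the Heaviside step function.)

F(ω) = \frac{16}{\left(2 i \omega + 9\right)^{3}}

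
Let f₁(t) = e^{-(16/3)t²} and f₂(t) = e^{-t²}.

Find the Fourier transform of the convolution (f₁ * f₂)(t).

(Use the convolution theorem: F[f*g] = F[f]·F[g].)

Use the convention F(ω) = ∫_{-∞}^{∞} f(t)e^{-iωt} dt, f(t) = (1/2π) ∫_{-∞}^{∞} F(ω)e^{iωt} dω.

F[f₁*f₂](ω) = \frac{\sqrt{3} \pi e^{- \frac{19 \omega^{2}}{64}}}{4}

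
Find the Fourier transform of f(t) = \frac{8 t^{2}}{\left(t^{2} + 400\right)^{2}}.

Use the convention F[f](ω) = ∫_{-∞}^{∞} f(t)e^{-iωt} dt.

F(ω) = \frac{\pi \left(1 - 20 \left|{\omega}\right|\right) e^{- 20 \left|{\omega}\right|}}{5}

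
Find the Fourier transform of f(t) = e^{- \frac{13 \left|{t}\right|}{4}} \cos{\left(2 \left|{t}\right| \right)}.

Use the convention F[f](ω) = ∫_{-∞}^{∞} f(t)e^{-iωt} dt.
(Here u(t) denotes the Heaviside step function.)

F(ω) = \frac{104 \left(16 \omega^{2} + 233\right)}{256 \omega^{4} + 3360 \omega^{2} + 54289}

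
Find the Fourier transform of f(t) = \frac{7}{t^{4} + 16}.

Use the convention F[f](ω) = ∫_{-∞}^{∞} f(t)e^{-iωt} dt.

F(ω) = \frac{7 \pi e^{- \sqrt{2} \left|{\omega}\right|} \sin{\left(\sqrt{2} \left|{\omega}\right| + \frac{\pi}{4} \right)}}{8}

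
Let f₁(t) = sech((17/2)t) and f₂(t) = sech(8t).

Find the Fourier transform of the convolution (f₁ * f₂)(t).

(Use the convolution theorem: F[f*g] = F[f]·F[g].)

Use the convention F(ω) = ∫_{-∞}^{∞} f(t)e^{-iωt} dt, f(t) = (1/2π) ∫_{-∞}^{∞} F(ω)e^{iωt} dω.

F[f₁*f₂](ω) = \frac{\pi^{2}}{68 \cosh{\left(\frac{\pi \omega}{17} \right)} \cosh{\left(\frac{\pi \omega}{16} \right)}}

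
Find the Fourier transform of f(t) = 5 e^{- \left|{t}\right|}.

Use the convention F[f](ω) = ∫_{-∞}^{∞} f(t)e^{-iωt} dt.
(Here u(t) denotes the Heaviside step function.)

F(ω) = \frac{10}{\omega^{2} + 1}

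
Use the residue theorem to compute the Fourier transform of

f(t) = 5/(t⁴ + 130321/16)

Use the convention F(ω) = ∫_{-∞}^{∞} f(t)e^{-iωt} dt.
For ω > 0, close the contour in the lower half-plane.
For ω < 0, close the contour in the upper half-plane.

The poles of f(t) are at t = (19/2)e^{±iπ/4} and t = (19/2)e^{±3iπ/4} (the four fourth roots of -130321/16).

Let g(z) = f(z)e^{-iωz}; for large |z| the factor e^{-iωz} decays in the lower half-plane when ω > 0 and in the upper half-plane when ω < 0.

Case ω > 0 (lower half-plane, clockwise contour ⇒ F(ω) = -2πi·ΣRes):
  Res_{z = - \frac{19 \sqrt{2}}{4} - \frac{19 \sqrt{2} i}{4}} g(z) = \frac{5 \sqrt{2} \left(1 + i\right) e^{\frac{19 \sqrt{2} \omega \left(-1 + i\right)}{4}}}{6859}
  Res_{z = \frac{19 \sqrt{2}}{4} - \frac{19 \sqrt{2} i}{4}} g(z) = \frac{5 \sqrt{2} \left(-1 + i\right) e^{- \frac{19 \sqrt{2} \omega \left(1 + i\right)}{4}}}{6859}
  F(ω) = -2πi·ΣRes = \frac{10 \sqrt{2} \pi \left(\left(1 - i\right) e^{\frac{19 \sqrt{2} i \omega}{2}} + 1 + i\right) e^{- \frac{19 \sqrt{2} \omega \left(1 + i\right)}{4}}}{6859} = \frac{40 \pi e^{- \frac{19 \sqrt{2} \omega}{4}} \sin{\left(\frac{19 \sqrt{2} \omega}{4} + \frac{\pi}{4} \right)}}{6859}

Case ω < 0 (upper half-plane, counterclockwise contour ⇒ F(ω) = +2πi·ΣRes):
  Res_{z = \frac{19 \sqrt{2}}{4} + \frac{19 \sqrt{2} i}{4}} g(z) = - \frac{5 \sqrt{2} \left(1 + i\right) e^{\frac{19 \sqrt{2} \omega \left(1 - i\right)}{4}}}{6859}
  Res_{z = - \frac{19 \sqrt{2}}{4} + \frac{19 \sqrt{2} i}{4}} g(z) = \frac{5 \sqrt{2} \left(1 - i\right) e^{\frac{19 \sqrt{2} \omega \left(1 + i\right)}{4}}}{6859}
  F(ω) = 2πi·ΣRes = - \frac{10 \sqrt{2} i \pi \left(\left(1 + i\right) e^{\frac{19 \sqrt{2} \omega \left(1 - i\right)}{4}} - \left(1 - i\right) e^{\frac{19 \sqrt{2} \omega \left(1 + i\right)}{4}}\right)}{6859} = \frac{40 \pi e^{\frac{19 \sqrt{2} \omega}{4}} \cos{\left(\frac{19 \sqrt{2} \omega}{4} + \frac{\pi}{4} \right)}}{6859}

Both cases combine into a single formula in |ω|:

F(ω) = \frac{40 \pi e^{- \frac{19 \sqrt{2} \left|{\omega}\right|}{4}} \sin{\left(\frac{19 \sqrt{2} \left|{\omega}\right|}{4} + \frac{\pi}{4} \right)}}{6859}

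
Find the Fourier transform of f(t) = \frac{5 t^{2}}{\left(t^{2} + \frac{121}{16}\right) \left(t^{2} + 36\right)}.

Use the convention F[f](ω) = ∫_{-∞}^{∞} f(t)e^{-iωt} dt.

F(ω) = \frac{96 \pi e^{- 6 \left|{\omega}\right|}}{91} - \frac{44 \pi e^{- \frac{11 \left|{\omega}\right|}{4}}}{91}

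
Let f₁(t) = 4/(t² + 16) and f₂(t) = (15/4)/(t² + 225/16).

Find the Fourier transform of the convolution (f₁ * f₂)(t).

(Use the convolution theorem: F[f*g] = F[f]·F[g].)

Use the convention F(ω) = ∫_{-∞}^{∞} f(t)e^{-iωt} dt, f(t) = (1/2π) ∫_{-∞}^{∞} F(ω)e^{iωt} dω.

F[f₁*f₂](ω) = \pi^{2} e^{- \frac{31 \left|{\omega}\right|}{4}}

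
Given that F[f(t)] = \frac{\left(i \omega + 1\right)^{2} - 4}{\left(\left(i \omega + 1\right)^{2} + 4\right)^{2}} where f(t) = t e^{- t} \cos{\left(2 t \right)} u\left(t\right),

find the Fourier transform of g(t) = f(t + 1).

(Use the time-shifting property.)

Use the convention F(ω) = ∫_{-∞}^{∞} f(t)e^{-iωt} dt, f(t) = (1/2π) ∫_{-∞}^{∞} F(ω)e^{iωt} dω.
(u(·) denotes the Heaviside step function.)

F[g](ω) = \frac{\left(\left(i \omega + 1\right)^{2} - 4\right) e^{i \omega}}{\left(\left(i \omega + 1\right)^{2} + 4\right)^{2}}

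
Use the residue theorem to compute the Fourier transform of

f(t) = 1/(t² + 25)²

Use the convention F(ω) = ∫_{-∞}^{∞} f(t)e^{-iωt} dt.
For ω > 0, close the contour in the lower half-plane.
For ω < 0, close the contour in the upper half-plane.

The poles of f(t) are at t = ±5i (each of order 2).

Let g(z) = f(z)e^{-iωz}; for large |z| the factor e^{-iωz} decays in the lower half-plane when ω > 0 and in the upper half-plane when ω < 0.

Case ω > 0 (lower half-plane, clockwise contour ⇒ F(ω) = -2πi·ΣRes):
  Res_{z = - 5 i} g(z) = \frac{i \left(5 \omega + 1\right) e^{- 5 \omega}}{500} (pole of order 2)
  F(ω) = -2πi·ΣRes = \frac{\pi \left(5 \omega + 1\right) e^{- 5 \omega}}{250}

Case ω < 0 (upper half-plane, counterclockwise contour ⇒ F(ω) = +2πi·ΣRes):
  Res_{z = 5 i} g(z) = \frac{i \left(5 \omega - 1\right) e^{5 \omega}}{500} (pole of order 2)
  F(ω) = 2πi·ΣRes = \frac{\pi \left(1 - 5 \omega\right) e^{5 \omega}}{250}

Both cases combine into a single formula in |ω|:

F(ω) = \frac{\pi \left(5 \left|{\omega}\right| + 1\right) e^{- 5 \left|{\omega}\right|}}{250}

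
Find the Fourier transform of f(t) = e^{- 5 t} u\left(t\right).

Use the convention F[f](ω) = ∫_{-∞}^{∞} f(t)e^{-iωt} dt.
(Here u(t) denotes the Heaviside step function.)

F(ω) = \frac{1}{i \omega + 5}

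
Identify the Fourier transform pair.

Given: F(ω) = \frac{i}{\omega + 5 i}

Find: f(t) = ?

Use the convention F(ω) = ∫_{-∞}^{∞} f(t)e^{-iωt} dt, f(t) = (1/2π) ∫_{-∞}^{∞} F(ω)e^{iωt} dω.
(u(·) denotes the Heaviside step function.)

f(t) = e^{5 t} u\left(- t\right)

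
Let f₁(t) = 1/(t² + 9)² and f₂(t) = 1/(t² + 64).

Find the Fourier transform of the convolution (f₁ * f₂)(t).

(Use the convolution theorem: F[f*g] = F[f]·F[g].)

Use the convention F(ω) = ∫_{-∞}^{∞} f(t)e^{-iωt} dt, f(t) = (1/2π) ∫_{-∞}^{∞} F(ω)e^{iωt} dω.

F[f₁*f₂](ω) = \frac{\pi^{2} \left(3 \left|{\omega}\right| + 1\right) e^{- 11 \left|{\omega}\right|}}{432}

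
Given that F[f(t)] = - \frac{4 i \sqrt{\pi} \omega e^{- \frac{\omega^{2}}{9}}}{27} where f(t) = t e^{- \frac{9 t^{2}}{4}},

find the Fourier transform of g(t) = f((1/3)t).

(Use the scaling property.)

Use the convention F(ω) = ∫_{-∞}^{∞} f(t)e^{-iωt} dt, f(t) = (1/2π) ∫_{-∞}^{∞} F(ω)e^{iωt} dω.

F[g](ω) = - \frac{4 i \sqrt{\pi} \omega e^{- \omega^{2}}}{3}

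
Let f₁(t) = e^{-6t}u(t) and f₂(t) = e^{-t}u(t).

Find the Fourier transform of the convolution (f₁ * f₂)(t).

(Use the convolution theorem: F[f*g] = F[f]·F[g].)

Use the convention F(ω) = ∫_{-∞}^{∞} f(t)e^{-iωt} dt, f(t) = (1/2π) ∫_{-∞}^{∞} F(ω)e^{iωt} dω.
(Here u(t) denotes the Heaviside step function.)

F[f₁*f₂](ω) = \frac{1}{\left(i \omega + 1\right) \left(i \omega + 6\right)}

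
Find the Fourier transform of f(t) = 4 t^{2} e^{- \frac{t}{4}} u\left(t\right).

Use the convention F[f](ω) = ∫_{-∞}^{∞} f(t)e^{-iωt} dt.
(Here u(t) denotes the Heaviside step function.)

F(ω) = \frac{512}{\left(4 i \omega + 1\right)^{3}}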